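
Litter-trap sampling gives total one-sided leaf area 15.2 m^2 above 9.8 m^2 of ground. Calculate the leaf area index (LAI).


Formula: LAI = total leaf area / ground area  (dimensionless)
LAI = 15.2 m^2 / 9.8 m^2
LAI = 1.55

1.55


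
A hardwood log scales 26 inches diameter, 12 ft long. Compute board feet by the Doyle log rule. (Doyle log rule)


Doyle: BF = (D - 4)^2 * L / 16
Adjusted diameter = 26 - 4 = 22 in
(D-4)^2 = 22^2 = 484
BF = 484 * 12 / 16 = 363 BF

363


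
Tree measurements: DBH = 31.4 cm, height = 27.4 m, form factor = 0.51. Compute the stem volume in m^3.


Formula: V = pi * (DBH/200)^2 * H * ff
Radius = DBH/200 = 31.4/200 = 0.157 m
Radius^2 = 0.157^2 = 0.024649 m^2
V = pi * 0.024649 * 27.4 * 0.51
V = 1.082 m^3

1.082


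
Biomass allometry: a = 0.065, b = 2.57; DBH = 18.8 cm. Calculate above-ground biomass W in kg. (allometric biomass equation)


Formula: W = a * DBH^b  (allometric power law)
DBH^b = 18.8^2.57 = 1881.8529
W = 0.065 * 1881.8529 = 122.3 kg

122.3


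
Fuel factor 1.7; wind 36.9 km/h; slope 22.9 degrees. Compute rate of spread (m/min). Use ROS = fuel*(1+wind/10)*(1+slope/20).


Formula: ROS = fuel * (1 + wind/10) * (1 + slope/20)
Wind factor = 1 + 36.9/10 = 4.69
Slope factor = 1 + 22.9/20 = 2.145
ROS = 1.7 * 4.69 * 2.145 = 17.1 m/min

17.1


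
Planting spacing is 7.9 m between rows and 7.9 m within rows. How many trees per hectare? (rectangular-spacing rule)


Formula: TPH = 10000 m^2/ha / (spacing_x * spacing_y)
Area per tree = 7.9 m * 7.9 m = 62.41 m^2
TPH = 10000 / 62.41 = 160 trees/ha

160


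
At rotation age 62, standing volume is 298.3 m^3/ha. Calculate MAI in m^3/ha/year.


Formula: MAI = Total Volume / Stand Age
MAI = 298.3 m^3/ha / 62 years
MAI = 4.81 m^3/ha/year

4.81


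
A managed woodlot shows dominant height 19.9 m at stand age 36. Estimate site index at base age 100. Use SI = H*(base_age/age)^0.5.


Formula: SI = H_dom * (base_age / age)^0.5
Age ratio = 100 / 36 = 2.77778
sqrt(age_ratio) = 1.66667
SI = 19.9 * 1.66667 = 33.2 m

33.2


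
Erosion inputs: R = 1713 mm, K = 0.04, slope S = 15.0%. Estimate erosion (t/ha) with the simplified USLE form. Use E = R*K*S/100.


Formula: E = R * K * S / 100  (simplified USLE)
R * K = 1713 * 0.04 = 68.52
E = 68.52 * 15.0 / 100 = 10.28 t/ha

10.28


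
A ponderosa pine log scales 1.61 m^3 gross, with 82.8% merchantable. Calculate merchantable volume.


Formula: MV = V_total * (merchantable_pct / 100)
Merchantable fraction = 82.8% / 100 = 0.828
MV = 1.61 m^3 * 0.828 = 1.333 m^3

1.333


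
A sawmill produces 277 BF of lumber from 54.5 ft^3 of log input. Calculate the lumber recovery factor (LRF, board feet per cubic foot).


Formula: LRF = Lumber Output (BF) / Log Input (ft^3)
LRF = 277 BF / 54.5 ft^3
LRF = 5.08 BF/ft^3

5.08


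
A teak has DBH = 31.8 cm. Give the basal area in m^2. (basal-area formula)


Formula: BA = pi * (DBH/2)^2 / 10000  (cm^2 to m^2)
Radius = DBH/2 = 31.8/2 = 15.9 cm
BA = pi * 15.9^2 / 10000
   = 794.226 cm^2 / 10000
   = 0.0794 m^2

0.0794


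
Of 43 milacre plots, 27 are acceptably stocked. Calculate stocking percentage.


Formula: Stocking % = stocked plots / total plots * 100
Stocking = 27 / 43 * 100
Stocking = 0.6279 * 100 = 62.8%

62.8


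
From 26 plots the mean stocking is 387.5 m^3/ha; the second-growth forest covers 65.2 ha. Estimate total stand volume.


Formula: Total Volume = Mean Volume per ha * Total Area
Total Volume = 387.5 m^3/ha * 65.2 ha
Total Volume = 25265 m^3

25265


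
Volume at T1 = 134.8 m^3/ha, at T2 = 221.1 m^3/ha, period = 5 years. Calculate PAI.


Formula: PAI = (V_T2 - V_T1) / (T2 - T1)
Volume increment = 221.1 - 134.8 = 86.3 m^3/ha
PAI = 86.3 / 5 = 17.26 m^3/ha/year

17.26


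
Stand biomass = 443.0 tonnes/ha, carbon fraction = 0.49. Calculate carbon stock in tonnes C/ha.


Formula: Carbon Stock = Biomass * Carbon Fraction
C = 443.0 t/ha * 0.49
C = 217.1 t C/ha

217.1


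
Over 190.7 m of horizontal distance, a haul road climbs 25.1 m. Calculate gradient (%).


Formula: Gradient = rise / run * 100
Gradient = 25.1 / 190.7 * 100 = 13.2%

13.2


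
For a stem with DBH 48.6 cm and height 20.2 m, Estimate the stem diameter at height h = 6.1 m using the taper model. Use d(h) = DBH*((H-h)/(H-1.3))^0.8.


Taper: d(h) = DBH * ((H - h) / (H - 1.3))^0.8
Numerator = H - h = 20.2 - 6.1 = 14.1 m
Denominator = H - 1.3 = 20.2 - 1.3 = 18.9 m
Ratio = 14.1 / 18.9 = 0.74603
d = 48.6 * 0.74603^0.8 = 38.4 cm

38.4


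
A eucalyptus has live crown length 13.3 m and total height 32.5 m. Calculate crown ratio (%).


Formula: Crown Ratio = (Crown Length / Total Height) * 100
CR = (13.3 m / 32.5 m) * 100
CR = 0.4092 * 100 = 40.9%

40.9


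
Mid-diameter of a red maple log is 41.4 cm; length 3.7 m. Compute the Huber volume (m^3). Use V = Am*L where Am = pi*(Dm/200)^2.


Huber: V = Am * L,  Am = pi*(Dm/200)^2
Am = pi*(41.4/200)^2 = 0.134614 m^2
V = 0.134614*3.7 = 0.4981 m^3

0.4981


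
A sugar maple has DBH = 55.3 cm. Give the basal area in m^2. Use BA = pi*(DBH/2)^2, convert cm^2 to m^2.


Formula: BA = pi * (DBH/2)^2 / 10000  (cm^2 to m^2)
Radius = DBH/2 = 55.3/2 = 27.65 cm
BA = pi * 27.65^2 / 10000
   = 2401.8183 cm^2 / 10000
   = 0.2402 m^2

0.2402


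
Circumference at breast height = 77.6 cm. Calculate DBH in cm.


Formula: DBH = C / pi
DBH = 77.6 / pi
pi = 3.14159...
DBH = 24.7 cm

24.7


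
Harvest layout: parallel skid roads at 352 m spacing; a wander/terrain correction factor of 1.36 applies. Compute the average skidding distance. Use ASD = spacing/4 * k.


Formula: ASD = (spacing / 4) * correction
Uncorrected distance = spacing / 4 = 352 / 4 = 88 m
ASD = 88 * 1.36 = 120 m

120


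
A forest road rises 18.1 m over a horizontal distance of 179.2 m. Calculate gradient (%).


Formula: Gradient = rise / run * 100
Gradient = 18.1 / 179.2 * 100 = 10.1%

10.1


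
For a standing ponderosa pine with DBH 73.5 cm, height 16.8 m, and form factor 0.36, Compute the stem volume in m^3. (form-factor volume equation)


Formula: V = pi * (DBH/200)^2 * H * ff
Radius = DBH/200 = 73.5/200 = 0.3675 m
Radius^2 = 0.3675^2 = 0.13505625 m^2
V = pi * 0.13505625 * 16.8 * 0.36
V = 2.566 m^3

2.566


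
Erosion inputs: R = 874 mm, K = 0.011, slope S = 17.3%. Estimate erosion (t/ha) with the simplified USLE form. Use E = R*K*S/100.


Formula: E = R * K * S / 100  (simplified USLE)
R * K = 874 * 0.011 = 9.614
E = 9.614 * 17.3 / 100 = 1.66 t/ha

1.66


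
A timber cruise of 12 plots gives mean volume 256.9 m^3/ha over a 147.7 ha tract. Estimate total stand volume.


Formula: Total Volume = Mean Volume per ha * Total Area
Total Volume = 256.9 m^3/ha * 147.7 ha
Total Volume = 37944 m^3

37944


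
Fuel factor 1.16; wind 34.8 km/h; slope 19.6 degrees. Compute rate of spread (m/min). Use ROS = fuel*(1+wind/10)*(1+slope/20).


Formula: ROS = fuel * (1 + wind/10) * (1 + slope/20)
Wind factor = 1 + 34.8/10 = 4.48
Slope factor = 1 + 19.6/20 = 1.98
ROS = 1.16 * 4.48 * 1.98 = 10.29 m/min

10.29


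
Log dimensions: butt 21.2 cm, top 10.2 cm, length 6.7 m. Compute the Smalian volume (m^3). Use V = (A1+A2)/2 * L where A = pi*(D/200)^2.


Smalian: V = (A1 + A2)/2 * L,  A = pi*(D/200)^2
A1 = pi*(21.2/200)^2 = 0.035299 m^2
A2 = pi*(10.2/200)^2 = 0.008171 m^2
V = (0.035299+0.008171)/2*6.7 = 0.1456 m^3

0.1456


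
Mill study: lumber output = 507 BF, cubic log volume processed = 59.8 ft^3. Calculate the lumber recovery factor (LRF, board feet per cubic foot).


Formula: LRF = Lumber Output (BF) / Log Input (ft^3)
LRF = 507 BF / 59.8 ft^3
LRF = 8.48 BF/ft^3

8.48


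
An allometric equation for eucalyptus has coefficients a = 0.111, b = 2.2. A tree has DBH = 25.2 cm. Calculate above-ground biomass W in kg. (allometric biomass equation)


Formula: W = a * DBH^b  (allometric power law)
DBH^b = 25.2^2.2 = 1210.8245
W = 0.111 * 1210.8245 = 134.4 kg

134.4


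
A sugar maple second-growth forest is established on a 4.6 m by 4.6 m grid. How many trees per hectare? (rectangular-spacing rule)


Formula: TPH = 10000 m^2/ha / (spacing_x * spacing_y)
Area per tree = 4.6 m * 4.6 m = 21.16 m^2
TPH = 10000 / 21.16 = 473 trees/ha

473


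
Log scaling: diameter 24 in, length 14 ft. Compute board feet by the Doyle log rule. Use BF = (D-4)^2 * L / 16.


Doyle: BF = (D - 4)^2 * L / 16
Adjusted diameter = 24 - 4 = 20 in
(D-4)^2 = 20^2 = 400
BF = 400 * 14 / 16 = 350 BF

350


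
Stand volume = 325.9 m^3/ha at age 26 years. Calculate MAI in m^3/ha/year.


Formula: MAI = Total Volume / Stand Age
MAI = 325.9 m^3/ha / 26 years
MAI = 12.53 m^3/ha/year

12.53


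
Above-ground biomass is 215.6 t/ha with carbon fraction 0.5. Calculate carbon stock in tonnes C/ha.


Formula: Carbon Stock = Biomass * Carbon Fraction
C = 215.6 t/ha * 0.5
C = 107.8 t C/ha

107.8


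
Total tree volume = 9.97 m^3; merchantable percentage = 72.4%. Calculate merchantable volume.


Formula: MV = V_total * (merchantable_pct / 100)
Merchantable fraction = 72.4% / 100 = 0.724
MV = 9.97 m^3 * 0.724 = 7.218 m^3

7.218


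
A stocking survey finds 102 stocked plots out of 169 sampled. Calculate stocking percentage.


Formula: Stocking % = stocked plots / total plots * 100
Stocking = 102 / 169 * 100
Stocking = 0.6036 * 100 = 60.4%

60.4


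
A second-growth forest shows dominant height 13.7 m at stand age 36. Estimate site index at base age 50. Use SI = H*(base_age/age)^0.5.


Formula: SI = H_dom * (base_age / age)^0.5
Age ratio = 50 / 36 = 1.38889
sqrt(age_ratio) = 1.17851
SI = 13.7 * 1.17851 = 16.1 m

16.1


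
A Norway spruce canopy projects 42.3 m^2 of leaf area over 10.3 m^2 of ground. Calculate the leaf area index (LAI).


Formula: LAI = total leaf area / ground area  (dimensionless)
LAI = 42.3 m^2 / 10.3 m^2
LAI = 4.11

4.11


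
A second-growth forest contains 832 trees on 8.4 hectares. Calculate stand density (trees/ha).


Formula: Stand Density = N_trees / Area_ha
Density = 832 trees / 8.4 ha
Density = 99 trees/ha

99


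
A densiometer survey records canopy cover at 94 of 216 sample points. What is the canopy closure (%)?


Formula: Canopy closure = covered points / total points * 100
Closure = 94 / 216 * 100
Closure = 0.4352 * 100 = 43.5%

43.5


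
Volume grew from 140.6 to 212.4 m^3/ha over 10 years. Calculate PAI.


Formula: PAI = (V_T2 - V_T1) / (T2 - T1)
Volume increment = 212.4 - 140.6 = 71.8 m^3/ha
PAI = 71.8 / 10 = 7.18 m^3/ha/year

7.18


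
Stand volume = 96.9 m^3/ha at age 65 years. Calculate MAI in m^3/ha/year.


Formula: MAI = Total Volume / Stand Age
MAI = 96.9 m^3/ha / 65 years
MAI = 1.49 m^3/ha/year

1.49


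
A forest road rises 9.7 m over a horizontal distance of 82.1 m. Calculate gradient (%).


Formula: Gradient = rise / run * 100
Gradient = 9.7 / 82.1 * 100 = 11.8%

11.8


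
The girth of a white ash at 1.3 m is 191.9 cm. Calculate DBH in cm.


Formula: DBH = C / pi
DBH = 191.9 / pi
pi = 3.14159...
DBH = 61.1 cm

61.1


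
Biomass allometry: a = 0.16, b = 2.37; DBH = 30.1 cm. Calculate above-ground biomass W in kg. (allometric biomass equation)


Formula: W = a * DBH^b  (allometric power law)
DBH^b = 30.1^2.37 = 3193.027
W = 0.16 * 3193.027 = 510.9 kg

510.9


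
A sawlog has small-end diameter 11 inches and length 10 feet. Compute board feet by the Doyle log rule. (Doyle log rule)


Doyle: BF = (D - 4)^2 * L / 16
Adjusted diameter = 11 - 4 = 7 in
(D-4)^2 = 7^2 = 49
BF = 49 * 10 / 16 = 31 BF

31


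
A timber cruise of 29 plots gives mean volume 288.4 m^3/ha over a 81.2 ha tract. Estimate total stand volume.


Formula: Total Volume = Mean Volume per ha * Total Area
Total Volume = 288.4 m^3/ha * 81.2 ha
Total Volume = 23418 m^3

23418


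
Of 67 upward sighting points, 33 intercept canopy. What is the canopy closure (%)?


Formula: Canopy closure = covered points / total points * 100
Closure = 33 / 67 * 100
Closure = 0.4925 * 100 = 49.3%

49.3


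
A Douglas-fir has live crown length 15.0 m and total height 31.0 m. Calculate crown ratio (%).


Formula: Crown Ratio = (Crown Length / Total Height) * 100
CR = (15.0 m / 31.0 m) * 100
CR = 0.4839 * 100 = 48.4%

48.4


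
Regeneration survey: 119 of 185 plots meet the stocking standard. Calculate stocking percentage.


Formula: Stocking % = stocked plots / total plots * 100
Stocking = 119 / 185 * 100
Stocking = 0.6432 * 100 = 64.3%

64.3


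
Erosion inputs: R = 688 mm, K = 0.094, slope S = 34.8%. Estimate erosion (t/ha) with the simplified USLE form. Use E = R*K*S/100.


Formula: E = R * K * S / 100  (simplified USLE)
R * K = 688 * 0.094 = 64.672
E = 64.672 * 34.8 / 100 = 22.51 t/ha

22.51


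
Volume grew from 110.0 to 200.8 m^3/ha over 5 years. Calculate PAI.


Formula: PAI = (V_T2 - V_T1) / (T2 - T1)
Volume increment = 200.8 - 110.0 = 90.8 m^3/ha
PAI = 90.8 / 5 = 18.16 m^3/ha/year

18.16


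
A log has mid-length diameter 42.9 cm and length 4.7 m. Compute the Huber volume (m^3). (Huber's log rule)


Huber: V = Am * L,  Am = pi*(Dm/200)^2
Am = pi*(42.9/200)^2 = 0.144545 m^2
V = 0.144545*4.7 = 0.6794 m^3

0.6794


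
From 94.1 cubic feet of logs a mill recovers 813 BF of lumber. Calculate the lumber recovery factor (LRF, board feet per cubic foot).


Formula: LRF = Lumber Output (BF) / Log Input (ft^3)
LRF = 813 BF / 94.1 ft^3
LRF = 8.64 BF/ft^3

8.64


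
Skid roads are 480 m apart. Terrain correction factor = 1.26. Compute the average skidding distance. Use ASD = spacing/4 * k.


Formula: ASD = (spacing / 4) * correction
Uncorrected distance = spacing / 4 = 480 / 4 = 120 m
ASD = 120 * 1.26 = 151 m

151


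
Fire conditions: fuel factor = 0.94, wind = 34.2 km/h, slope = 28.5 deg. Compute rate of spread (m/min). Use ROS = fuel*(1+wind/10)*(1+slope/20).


Formula: ROS = fuel * (1 + wind/10) * (1 + slope/20)
Wind factor = 1 + 34.2/10 = 4.42
Slope factor = 1 + 28.5/20 = 2.425
ROS = 0.94 * 4.42 * 2.425 = 10.08 m/min

10.08


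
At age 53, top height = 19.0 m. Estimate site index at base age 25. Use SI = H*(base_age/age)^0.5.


Formula: SI = H_dom * (base_age / age)^0.5
Age ratio = 25 / 53 = 0.4717
sqrt(age_ratio) = 0.6868
SI = 19.0 * 0.6868 = 13.0 m

13.0


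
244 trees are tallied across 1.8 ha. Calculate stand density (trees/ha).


Formula: Stand Density = N_trees / Area_ha
Density = 244 trees / 1.8 ha
Density = 136 trees/ha

136


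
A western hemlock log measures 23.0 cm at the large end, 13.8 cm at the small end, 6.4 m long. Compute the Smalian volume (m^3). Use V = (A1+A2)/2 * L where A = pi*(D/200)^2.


Smalian: V = (A1 + A2)/2 * L,  A = pi*(D/200)^2
A1 = pi*(23.0/200)^2 = 0.041548 m^2
A2 = pi*(13.8/200)^2 = 0.014957 m^2
V = (0.041548+0.014957)/2*6.4 = 0.1808 m^3

0.1808


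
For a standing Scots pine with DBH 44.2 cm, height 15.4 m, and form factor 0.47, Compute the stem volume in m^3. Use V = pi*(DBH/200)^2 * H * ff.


Formula: V = pi * (DBH/200)^2 * H * ff
Radius = DBH/200 = 44.2/200 = 0.221 m
Radius^2 = 0.221^2 = 0.048841 m^2
V = pi * 0.048841 * 15.4 * 0.47
V = 1.111 m^3

1.111


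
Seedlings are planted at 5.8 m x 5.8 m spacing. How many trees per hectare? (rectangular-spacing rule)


Formula: TPH = 10000 m^2/ha / (spacing_x * spacing_y)
Area per tree = 5.8 m * 5.8 m = 33.64 m^2
TPH = 10000 / 33.64 = 297 trees/ha

297


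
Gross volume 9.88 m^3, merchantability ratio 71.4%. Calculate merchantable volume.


Formula: MV = V_total * (merchantable_pct / 100)
Merchantable fraction = 71.4% / 100 = 0.714
MV = 9.88 m^3 * 0.714 = 7.054 m^3

7.054


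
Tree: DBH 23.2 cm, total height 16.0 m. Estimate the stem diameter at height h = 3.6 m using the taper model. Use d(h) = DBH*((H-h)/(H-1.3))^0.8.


Taper: d(h) = DBH * ((H - h) / (H - 1.3))^0.8
Numerator = H - h = 16.0 - 3.6 = 12.4 m
Denominator = H - 1.3 = 16.0 - 1.3 = 14.7 m
Ratio = 12.4 / 14.7 = 0.84354
d = 23.2 * 0.84354^0.8 = 20.2 cm

20.2


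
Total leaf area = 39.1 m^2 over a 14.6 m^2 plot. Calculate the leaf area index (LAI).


Formula: LAI = total leaf area / ground area  (dimensionless)
LAI = 39.1 m^2 / 14.6 m^2
LAI = 2.68

2.68


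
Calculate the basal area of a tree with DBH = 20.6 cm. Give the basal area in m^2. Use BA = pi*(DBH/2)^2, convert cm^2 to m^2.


Formula: BA = pi * (DBH/2)^2 / 10000  (cm^2 to m^2)
Radius = DBH/2 = 20.6/2 = 10.3 cm
BA = pi * 10.3^2 / 10000
   = 333.2916 cm^2 / 10000
   = 0.0333 m^2

0.0333


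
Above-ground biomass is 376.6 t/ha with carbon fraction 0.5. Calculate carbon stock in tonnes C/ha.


Formula: Carbon Stock = Biomass * Carbon Fraction
C = 376.6 t/ha * 0.5
C = 188.3 t C/ha

188.3


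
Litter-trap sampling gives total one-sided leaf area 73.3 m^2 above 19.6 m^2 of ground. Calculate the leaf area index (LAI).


Formula: LAI = total leaf area / ground area  (dimensionless)
LAI = 73.3 m^2 / 19.6 m^2
LAI = 3.74

3.74


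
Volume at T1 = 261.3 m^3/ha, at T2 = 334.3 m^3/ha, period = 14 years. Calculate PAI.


Formula: PAI = (V_T2 - V_T1) / (T2 - T1)
Volume increment = 334.3 - 261.3 = 73.0 m^3/ha
PAI = 73.0 / 14 = 5.21 m^3/ha/year

5.21


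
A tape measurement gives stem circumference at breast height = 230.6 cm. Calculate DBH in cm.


Formula: DBH = C / pi
DBH = 230.6 / pi
pi = 3.14159...
DBH = 73.4 cm

73.4


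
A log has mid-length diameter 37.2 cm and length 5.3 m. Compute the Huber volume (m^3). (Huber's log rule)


Huber: V = Am * L,  Am = pi*(Dm/200)^2
Am = pi*(37.2/200)^2 = 0.108687 m^2
V = 0.108687*5.3 = 0.576 m^3

0.576


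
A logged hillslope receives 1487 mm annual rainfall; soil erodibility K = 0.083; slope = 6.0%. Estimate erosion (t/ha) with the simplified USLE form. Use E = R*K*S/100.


Formula: E = R * K * S / 100  (simplified USLE)
R * K = 1487 * 0.083 = 123.421
E = 123.421 * 6.0 / 100 = 7.41 t/ha

7.41


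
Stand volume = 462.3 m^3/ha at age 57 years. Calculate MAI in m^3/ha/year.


Formula: MAI = Total Volume / Stand Age
MAI = 462.3 m^3/ha / 57 years
MAI = 8.11 m^3/ha/year

8.11


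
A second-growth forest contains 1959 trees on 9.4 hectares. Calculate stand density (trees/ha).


Formula: Stand Density = N_trees / Area_ha
Density = 1959 trees / 9.4 ha
Density = 208 trees/ha

208


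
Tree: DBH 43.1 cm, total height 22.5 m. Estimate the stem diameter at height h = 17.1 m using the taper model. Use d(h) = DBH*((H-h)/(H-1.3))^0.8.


Taper: d(h) = DBH * ((H - h) / (H - 1.3))^0.8
Numerator = H - h = 22.5 - 17.1 = 5.4 m
Denominator = H - 1.3 = 22.5 - 1.3 = 21.2 m
Ratio = 5.4 / 21.2 = 0.25472
d = 43.1 * 0.25472^0.8 = 14.4 cm

14.4


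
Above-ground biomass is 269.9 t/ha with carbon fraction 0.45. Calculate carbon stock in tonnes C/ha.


Formula: Carbon Stock = Biomass * Carbon Fraction
C = 269.9 t/ha * 0.45
C = 121.5 t C/ha

121.5


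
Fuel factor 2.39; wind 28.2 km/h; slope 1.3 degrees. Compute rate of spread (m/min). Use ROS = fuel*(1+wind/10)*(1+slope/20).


Formula: ROS = fuel * (1 + wind/10) * (1 + slope/20)
Wind factor = 1 + 28.2/10 = 3.82
Slope factor = 1 + 1.3/20 = 1.065
ROS = 2.39 * 3.82 * 1.065 = 9.72 m/min

9.72


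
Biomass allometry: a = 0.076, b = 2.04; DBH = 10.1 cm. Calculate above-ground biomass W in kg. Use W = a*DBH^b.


Formula: W = a * DBH^b  (allometric power law)
DBH^b = 10.1^2.04 = 111.8963
W = 0.076 * 111.8963 = 8.5 kg

8.5


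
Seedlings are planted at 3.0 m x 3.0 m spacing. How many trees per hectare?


Formula: TPH = 10000 m^2/ha / (spacing_x * spacing_y)
Area per tree = 3.0 m * 3.0 m = 9.0 m^2
TPH = 10000 / 9.0 = 1111 trees/ha

1111


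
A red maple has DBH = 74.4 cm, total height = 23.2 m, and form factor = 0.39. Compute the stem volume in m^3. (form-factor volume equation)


Formula: V = pi * (DBH/200)^2 * H * ff
Radius = DBH/200 = 74.4/200 = 0.372 m
Radius^2 = 0.372^2 = 0.138384 m^2
V = pi * 0.138384 * 23.2 * 0.39
V = 3.934 m^3

3.934


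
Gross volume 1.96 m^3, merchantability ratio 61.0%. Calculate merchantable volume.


Formula: MV = V_total * (merchantable_pct / 100)
Merchantable fraction = 61.0% / 100 = 0.61
MV = 1.96 m^3 * 0.61 = 1.196 m^3

1.196


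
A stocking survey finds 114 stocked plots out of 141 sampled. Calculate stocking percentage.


Formula: Stocking % = stocked plots / total plots * 100
Stocking = 114 / 141 * 100
Stocking = 0.8085 * 100 = 80.9%

80.9


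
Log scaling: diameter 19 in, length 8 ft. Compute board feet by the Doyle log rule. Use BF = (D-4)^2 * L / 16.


Doyle: BF = (D - 4)^2 * L / 16
Adjusted diameter = 19 - 4 = 15 in
(D-4)^2 = 15^2 = 225
BF = 225 * 8 / 16 = 113 BF

113


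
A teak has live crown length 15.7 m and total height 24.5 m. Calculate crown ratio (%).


Formula: Crown Ratio = (Crown Length / Total Height) * 100
CR = (15.7 m / 24.5 m) * 100
CR = 0.6408 * 100 = 64.1%

64.1


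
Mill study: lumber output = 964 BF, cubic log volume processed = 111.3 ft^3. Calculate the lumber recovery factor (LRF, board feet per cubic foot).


Formula: LRF = Lumber Output (BF) / Log Input (ft^3)
LRF = 964 BF / 111.3 ft^3
LRF = 8.66 BF/ft^3

8.66


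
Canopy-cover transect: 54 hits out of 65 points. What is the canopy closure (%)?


Formula: Canopy closure = covered points / total points * 100
Closure = 54 / 65 * 100
Closure = 0.8308 * 100 = 83.1%

83.1


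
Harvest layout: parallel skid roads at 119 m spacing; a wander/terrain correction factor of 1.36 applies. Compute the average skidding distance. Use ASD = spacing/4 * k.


Formula: ASD = (spacing / 4) * correction
Uncorrected distance = spacing / 4 = 119 / 4 = 29.75 m
ASD = 29.75 * 1.36 = 40 m

40


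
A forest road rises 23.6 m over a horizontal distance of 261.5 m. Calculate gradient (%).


Formula: Gradient = rise / run * 100
Gradient = 23.6 / 261.5 * 100 = 9.0%

9.0


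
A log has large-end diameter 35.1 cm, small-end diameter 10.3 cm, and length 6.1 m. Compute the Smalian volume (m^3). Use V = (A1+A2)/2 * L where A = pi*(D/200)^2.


Smalian: V = (A1 + A2)/2 * L,  A = pi*(D/200)^2
A1 = pi*(35.1/200)^2 = 0.096762 m^2
A2 = pi*(10.3/200)^2 = 0.008332 m^2
V = (0.096762+0.008332)/2*6.1 = 0.3205 m^3

0.3205


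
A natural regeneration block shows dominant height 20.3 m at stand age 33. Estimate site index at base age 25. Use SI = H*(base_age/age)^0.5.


Formula: SI = H_dom * (base_age / age)^0.5
Age ratio = 25 / 33 = 0.75758
sqrt(age_ratio) = 0.87039
SI = 20.3 * 0.87039 = 17.7 m

17.7


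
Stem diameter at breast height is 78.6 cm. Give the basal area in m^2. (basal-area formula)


Formula: BA = pi * (DBH/2)^2 / 10000  (cm^2 to m^2)
Radius = DBH/2 = 78.6/2 = 39.3 cm
BA = pi * 39.3^2 / 10000
   = 4852.1584 cm^2 / 10000
   = 0.4852 m^2

0.4852


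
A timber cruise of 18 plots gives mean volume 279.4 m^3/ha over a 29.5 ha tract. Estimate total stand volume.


Formula: Total Volume = Mean Volume per ha * Total Area
Total Volume = 279.4 m^3/ha * 29.5 ha
Total Volume = 8242 m^3

8242


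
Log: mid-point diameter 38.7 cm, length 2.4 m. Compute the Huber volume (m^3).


Huber: V = Am * L,  Am = pi*(Dm/200)^2
Am = pi*(38.7/200)^2 = 0.117628 m^2
V = 0.117628*2.4 = 0.2823 m^3

0.2823


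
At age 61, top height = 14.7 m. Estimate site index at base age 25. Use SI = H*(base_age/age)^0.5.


Formula: SI = H_dom * (base_age / age)^0.5
Age ratio = 25 / 61 = 0.40984
sqrt(age_ratio) = 0.64018
SI = 14.7 * 0.64018 = 9.4 m

9.4


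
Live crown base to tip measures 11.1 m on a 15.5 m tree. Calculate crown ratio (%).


Formula: Crown Ratio = (Crown Length / Total Height) * 100
CR = (11.1 m / 15.5 m) * 100
CR = 0.7161 * 100 = 71.6%

71.6


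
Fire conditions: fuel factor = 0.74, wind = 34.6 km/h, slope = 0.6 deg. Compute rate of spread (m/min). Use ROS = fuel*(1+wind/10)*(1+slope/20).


Formula: ROS = fuel * (1 + wind/10) * (1 + slope/20)
Wind factor = 1 + 34.6/10 = 4.46
Slope factor = 1 + 0.6/20 = 1.03
ROS = 0.74 * 4.46 * 1.03 = 3.4 m/min

3.4


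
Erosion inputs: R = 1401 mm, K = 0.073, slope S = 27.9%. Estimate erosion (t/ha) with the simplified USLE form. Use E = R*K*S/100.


Formula: E = R * K * S / 100  (simplified USLE)
R * K = 1401 * 0.073 = 102.273
E = 102.273 * 27.9 / 100 = 28.53 t/ha

28.53


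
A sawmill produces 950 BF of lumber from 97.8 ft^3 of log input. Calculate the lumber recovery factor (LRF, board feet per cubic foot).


Formula: LRF = Lumber Output (BF) / Log Input (ft^3)
LRF = 950 BF / 97.8 ft^3
LRF = 9.71 BF/ft^3

9.71


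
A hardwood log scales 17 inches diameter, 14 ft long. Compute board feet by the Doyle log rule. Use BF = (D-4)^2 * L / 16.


Doyle: BF = (D - 4)^2 * L / 16
Adjusted diameter = 17 - 4 = 13 in
(D-4)^2 = 13^2 = 169
BF = 169 * 14 / 16 = 148 BF

148


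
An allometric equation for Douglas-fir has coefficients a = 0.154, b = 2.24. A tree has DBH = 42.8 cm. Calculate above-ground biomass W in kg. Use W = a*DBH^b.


Formula: W = a * DBH^b  (allometric power law)
DBH^b = 42.8^2.24 = 4512.6748
W = 0.154 * 4512.6748 = 695.0 kg

695.0


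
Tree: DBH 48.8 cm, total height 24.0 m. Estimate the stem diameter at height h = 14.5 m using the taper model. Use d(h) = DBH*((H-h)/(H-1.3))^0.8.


Taper: d(h) = DBH * ((H - h) / (H - 1.3))^0.8
Numerator = H - h = 24.0 - 14.5 = 9.5 m
Denominator = H - 1.3 = 24.0 - 1.3 = 22.7 m
Ratio = 9.5 / 22.7 = 0.4185
d = 48.8 * 0.4185^0.8 = 24.3 cm

24.3


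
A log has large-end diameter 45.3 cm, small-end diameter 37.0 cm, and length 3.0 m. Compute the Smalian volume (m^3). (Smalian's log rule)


Smalian: V = (A1 + A2)/2 * L,  A = pi*(D/200)^2
A1 = pi*(45.3/200)^2 = 0.161171 m^2
A2 = pi*(37.0/200)^2 = 0.107521 m^2
V = (0.161171+0.107521)/2*3.0 = 0.403 m^3

0.403


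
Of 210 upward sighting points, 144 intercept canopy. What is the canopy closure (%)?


Formula: Canopy closure = covered points / total points * 100
Closure = 144 / 210 * 100
Closure = 0.6857 * 100 = 68.6%

68.6


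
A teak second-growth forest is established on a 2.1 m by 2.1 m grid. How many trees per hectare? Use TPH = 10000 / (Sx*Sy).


Formula: TPH = 10000 m^2/ha / (spacing_x * spacing_y)
Area per tree = 2.1 m * 2.1 m = 4.41 m^2
TPH = 10000 / 4.41 = 2268 trees/ha

2268


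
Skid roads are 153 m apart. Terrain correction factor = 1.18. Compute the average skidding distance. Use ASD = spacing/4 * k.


Formula: ASD = (spacing / 4) * correction
Uncorrected distance = spacing / 4 = 153 / 4 = 38.25 m
ASD = 38.25 * 1.18 = 45 m

45


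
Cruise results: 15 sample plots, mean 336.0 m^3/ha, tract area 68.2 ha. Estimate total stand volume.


Formula: Total Volume = Mean Volume per ha * Total Area
Total Volume = 336.0 m^3/ha * 68.2 ha
Total Volume = 22915 m^3

22915


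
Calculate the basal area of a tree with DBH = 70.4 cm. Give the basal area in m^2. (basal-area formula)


Formula: BA = pi * (DBH/2)^2 / 10000  (cm^2 to m^2)
Radius = DBH/2 = 70.4/2 = 35.2 cm
BA = pi * 35.2^2 / 10000
   = 3892.559 cm^2 / 10000
   = 0.3893 m^2

0.3893


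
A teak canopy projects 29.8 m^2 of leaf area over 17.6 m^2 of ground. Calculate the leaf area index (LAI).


Formula: LAI = total leaf area / ground area  (dimensionless)
LAI = 29.8 m^2 / 17.6 m^2
LAI = 1.69

1.69


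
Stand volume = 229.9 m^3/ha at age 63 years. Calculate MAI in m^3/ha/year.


Formula: MAI = Total Volume / Stand Age
MAI = 229.9 m^3/ha / 63 years
MAI = 3.65 m^3/ha/year

3.65


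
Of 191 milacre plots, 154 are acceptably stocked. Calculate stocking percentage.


Formula: Stocking % = stocked plots / total plots * 100
Stocking = 154 / 191 * 100
Stocking = 0.8063 * 100 = 80.6%

80.6


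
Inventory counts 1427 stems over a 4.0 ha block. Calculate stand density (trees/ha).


Formula: Stand Density = N_trees / Area_ha
Density = 1427 trees / 4.0 ha
Density = 357 trees/ha

357


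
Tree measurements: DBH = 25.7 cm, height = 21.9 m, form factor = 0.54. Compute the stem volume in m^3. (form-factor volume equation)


Formula: V = pi * (DBH/200)^2 * H * ff
Radius = DBH/200 = 25.7/200 = 0.1285 m
Radius^2 = 0.1285^2 = 0.01651225 m^2
V = pi * 0.01651225 * 21.9 * 0.54
V = 0.613 m^3

0.613


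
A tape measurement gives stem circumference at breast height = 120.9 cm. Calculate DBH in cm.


Formula: DBH = C / pi
DBH = 120.9 / pi
pi = 3.14159...
DBH = 38.5 cm

38.5


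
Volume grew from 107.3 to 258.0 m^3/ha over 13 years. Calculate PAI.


Formula: PAI = (V_T2 - V_T1) / (T2 - T1)
Volume increment = 258.0 - 107.3 = 150.7 m^3/ha
PAI = 150.7 / 13 = 11.59 m^3/ha/year

11.59


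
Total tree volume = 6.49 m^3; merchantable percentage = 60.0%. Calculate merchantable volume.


Formula: MV = V_total * (merchantable_pct / 100)
Merchantable fraction = 60.0% / 100 = 0.6
MV = 6.49 m^3 * 0.6 = 3.894 m^3

3.894


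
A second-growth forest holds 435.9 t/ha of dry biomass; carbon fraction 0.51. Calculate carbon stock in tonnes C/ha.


Formula: Carbon Stock = Biomass * Carbon Fraction
C = 435.9 t/ha * 0.51
C = 222.3 t C/ha

222.3


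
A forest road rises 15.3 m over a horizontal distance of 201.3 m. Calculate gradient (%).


Formula: Gradient = rise / run * 100
Gradient = 15.3 / 201.3 * 100 = 7.6%

7.6


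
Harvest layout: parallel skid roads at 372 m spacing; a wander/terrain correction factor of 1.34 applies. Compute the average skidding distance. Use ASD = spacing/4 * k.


Formula: ASD = (spacing / 4) * correction
Uncorrected distance = spacing / 4 = 372 / 4 = 93 m
ASD = 93 * 1.34 = 125 m

125


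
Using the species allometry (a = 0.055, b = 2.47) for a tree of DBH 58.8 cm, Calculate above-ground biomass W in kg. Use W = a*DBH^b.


Formula: W = a * DBH^b  (allometric power law)
DBH^b = 58.8^2.47 = 23461.836
W = 0.055 * 23461.836 = 1290.4 kg

1290.4


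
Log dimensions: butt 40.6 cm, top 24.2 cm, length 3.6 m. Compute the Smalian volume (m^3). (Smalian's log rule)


Smalian: V = (A1 + A2)/2 * L,  A = pi*(D/200)^2
A1 = pi*(40.6/200)^2 = 0.129462 m^2
A2 = pi*(24.2/200)^2 = 0.045996 m^2
V = (0.129462+0.045996)/2*3.6 = 0.3158 m^3

0.3158


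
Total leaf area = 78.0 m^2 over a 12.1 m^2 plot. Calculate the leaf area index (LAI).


Formula: LAI = total leaf area / ground area  (dimensionless)
LAI = 78.0 m^2 / 12.1 m^2
LAI = 6.45

6.45


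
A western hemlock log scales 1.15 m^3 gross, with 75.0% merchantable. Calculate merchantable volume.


Formula: MV = V_total * (merchantable_pct / 100)
Merchantable fraction = 75.0% / 100 = 0.75
MV = 1.15 m^3 * 0.75 = 0.863 m^3

0.863


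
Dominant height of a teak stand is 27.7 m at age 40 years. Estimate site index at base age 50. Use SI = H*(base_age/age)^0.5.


Formula: SI = H_dom * (base_age / age)^0.5
Age ratio = 50 / 40 = 1.25
sqrt(age_ratio) = 1.11803
SI = 27.7 * 1.11803 = 31.0 m

31.0


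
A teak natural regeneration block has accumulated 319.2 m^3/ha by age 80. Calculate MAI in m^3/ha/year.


Formula: MAI = Total Volume / Stand Age
MAI = 319.2 m^3/ha / 80 years
MAI = 3.99 m^3/ha/year

3.99


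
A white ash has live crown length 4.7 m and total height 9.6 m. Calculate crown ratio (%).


Formula: Crown Ratio = (Crown Length / Total Height) * 100
CR = (4.7 m / 9.6 m) * 100
CR = 0.4896 * 100 = 49.0%

49.0


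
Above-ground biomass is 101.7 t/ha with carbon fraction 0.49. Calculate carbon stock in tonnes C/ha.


Formula: Carbon Stock = Biomass * Carbon Fraction
C = 101.7 t/ha * 0.49
C = 49.8 t C/ha

49.8


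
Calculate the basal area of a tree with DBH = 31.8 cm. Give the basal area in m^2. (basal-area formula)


Formula: BA = pi * (DBH/2)^2 / 10000  (cm^2 to m^2)
Radius = DBH/2 = 31.8/2 = 15.9 cm
BA = pi * 15.9^2 / 10000
   = 794.226 cm^2 / 10000
   = 0.0794 m^2

0.0794


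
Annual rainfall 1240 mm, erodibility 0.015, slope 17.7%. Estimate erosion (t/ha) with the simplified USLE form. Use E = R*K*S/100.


Formula: E = R * K * S / 100  (simplified USLE)
R * K = 1240 * 0.015 = 18.6
E = 18.6 * 17.7 / 100 = 3.29 t/ha

3.29


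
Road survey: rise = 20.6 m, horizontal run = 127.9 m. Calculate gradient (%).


Formula: Gradient = rise / run * 100
Gradient = 20.6 / 127.9 * 100 = 16.1%

16.1


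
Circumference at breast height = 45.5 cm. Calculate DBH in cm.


Formula: DBH = C / pi
DBH = 45.5 / pi
pi = 3.14159...
DBH = 14.5 cm

14.5


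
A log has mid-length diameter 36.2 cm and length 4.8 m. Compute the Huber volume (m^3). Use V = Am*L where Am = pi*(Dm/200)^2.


Huber: V = Am * L,  Am = pi*(Dm/200)^2
Am = pi*(36.2/200)^2 = 0.102922 m^2
V = 0.102922*4.8 = 0.494 m^3

0.494


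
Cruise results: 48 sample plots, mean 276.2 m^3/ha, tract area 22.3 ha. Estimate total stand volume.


Formula: Total Volume = Mean Volume per ha * Total Area
Total Volume = 276.2 m^3/ha * 22.3 ha
Total Volume = 6159 m^3

6159


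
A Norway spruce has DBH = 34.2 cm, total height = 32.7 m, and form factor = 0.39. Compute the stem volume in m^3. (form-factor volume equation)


Formula: V = pi * (DBH/200)^2 * H * ff
Radius = DBH/200 = 34.2/200 = 0.171 m
Radius^2 = 0.171^2 = 0.029241 m^2
V = pi * 0.029241 * 32.7 * 0.39
V = 1.172 m^3

1.172


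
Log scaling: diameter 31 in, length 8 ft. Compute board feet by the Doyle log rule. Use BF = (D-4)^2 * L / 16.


Doyle: BF = (D - 4)^2 * L / 16
Adjusted diameter = 31 - 4 = 27 in
(D-4)^2 = 27^2 = 729
BF = 729 * 8 / 16 = 365 BF

365


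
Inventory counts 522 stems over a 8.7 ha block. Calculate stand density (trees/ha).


Formula: Stand Density = N_trees / Area_ha
Density = 522 trees / 8.7 ha
Density = 60 trees/ha

60


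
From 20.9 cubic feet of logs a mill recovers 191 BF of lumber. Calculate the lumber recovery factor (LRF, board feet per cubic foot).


Formula: LRF = Lumber Output (BF) / Log Input (ft^3)
LRF = 191 BF / 20.9 ft^3
LRF = 9.14 BF/ft^3

9.14


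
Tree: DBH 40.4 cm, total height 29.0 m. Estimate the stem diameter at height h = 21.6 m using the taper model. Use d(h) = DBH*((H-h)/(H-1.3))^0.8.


Taper: d(h) = DBH * ((H - h) / (H - 1.3))^0.8
Numerator = H - h = 29.0 - 21.6 = 7.4 m
Denominator = H - 1.3 = 29.0 - 1.3 = 27.7 m
Ratio = 7.4 / 27.7 = 0.26715
d = 40.4 * 0.26715^0.8 = 14.1 cm

14.1


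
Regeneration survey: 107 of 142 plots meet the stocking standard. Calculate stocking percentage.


Formula: Stocking % = stocked plots / total plots * 100
Stocking = 107 / 142 * 100
Stocking = 0.7535 * 100 = 75.4%

75.4


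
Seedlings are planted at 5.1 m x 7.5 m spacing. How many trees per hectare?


Formula: TPH = 10000 m^2/ha / (spacing_x * spacing_y)
Area per tree = 5.1 m * 7.5 m = 38.25 m^2
TPH = 10000 / 38.25 = 261 trees/ha

261


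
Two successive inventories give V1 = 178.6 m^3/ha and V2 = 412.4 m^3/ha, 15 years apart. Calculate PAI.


Formula: PAI = (V_T2 - V_T1) / (T2 - T1)
Volume increment = 412.4 - 178.6 = 233.8 m^3/ha
PAI = 233.8 / 15 = 15.59 m^3/ha/year

15.59


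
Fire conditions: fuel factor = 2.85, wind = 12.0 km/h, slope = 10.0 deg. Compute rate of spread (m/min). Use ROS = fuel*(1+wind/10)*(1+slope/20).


Formula: ROS = fuel * (1 + wind/10) * (1 + slope/20)
Wind factor = 1 + 12.0/10 = 2.2
Slope factor = 1 + 10.0/20 = 1.5
ROS = 2.85 * 2.2 * 1.5 = 9.41 m/min

9.41


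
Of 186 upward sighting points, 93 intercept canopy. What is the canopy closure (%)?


Formula: Canopy closure = covered points / total points * 100
Closure = 93 / 186 * 100
Closure = 0.5 * 100 = 50.0%

50.0


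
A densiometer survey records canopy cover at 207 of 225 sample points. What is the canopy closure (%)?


Formula: Canopy closure = covered points / total points * 100
Closure = 207 / 225 * 100
Closure = 0.92 * 100 = 92.0%

92.0


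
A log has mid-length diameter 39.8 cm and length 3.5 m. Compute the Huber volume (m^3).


Huber: V = Am * L,  Am = pi*(Dm/200)^2
Am = pi*(39.8/200)^2 = 0.12441 m^2
V = 0.12441*3.5 = 0.4354 m^3

0.4354


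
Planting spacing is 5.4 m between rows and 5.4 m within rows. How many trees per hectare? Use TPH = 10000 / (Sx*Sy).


Formula: TPH = 10000 m^2/ha / (spacing_x * spacing_y)
Area per tree = 5.4 m * 5.4 m = 29.16 m^2
TPH = 10000 / 29.16 = 343 trees/ha

343


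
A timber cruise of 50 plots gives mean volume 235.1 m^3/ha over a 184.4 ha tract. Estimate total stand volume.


Formula: Total Volume = Mean Volume per ha * Total Area
Total Volume = 235.1 m^3/ha * 184.4 ha
Total Volume = 43352 m^3

43352


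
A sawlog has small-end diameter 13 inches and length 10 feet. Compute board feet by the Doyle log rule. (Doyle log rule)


Doyle: BF = (D - 4)^2 * L / 16
Adjusted diameter = 13 - 4 = 9 in
(D-4)^2 = 9^2 = 81
BF = 81 * 10 / 16 = 51 BF

51


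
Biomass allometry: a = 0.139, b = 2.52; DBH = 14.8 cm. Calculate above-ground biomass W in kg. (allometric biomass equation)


Formula: W = a * DBH^b  (allometric power law)
DBH^b = 14.8^2.52 = 889.323
W = 0.139 * 889.323 = 123.6 kg

123.6


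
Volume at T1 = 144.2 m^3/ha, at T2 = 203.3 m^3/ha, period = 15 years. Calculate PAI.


Formula: PAI = (V_T2 - V_T1) / (T2 - T1)
Volume increment = 203.3 - 144.2 = 59.1 m^3/ha
PAI = 59.1 / 15 = 3.94 m^3/ha/year

3.94


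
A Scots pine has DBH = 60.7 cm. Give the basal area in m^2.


Formula: BA = pi * (DBH/2)^2 / 10000  (cm^2 to m^2)
Radius = DBH/2 = 60.7/2 = 30.35 cm
BA = pi * 30.35^2 / 10000
   = 2893.7917 cm^2 / 10000
   = 0.2894 m^2

0.2894


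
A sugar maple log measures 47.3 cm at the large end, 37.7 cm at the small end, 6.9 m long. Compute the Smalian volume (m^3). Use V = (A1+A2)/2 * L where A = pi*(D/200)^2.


Smalian: V = (A1 + A2)/2 * L,  A = pi*(D/200)^2
A1 = pi*(47.3/200)^2 = 0.175716 m^2
A2 = pi*(37.7/200)^2 = 0.111628 m^2
V = (0.175716+0.111628)/2*6.9 = 0.9913 m^3

0.9913


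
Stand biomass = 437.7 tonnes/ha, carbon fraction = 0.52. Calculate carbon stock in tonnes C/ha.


Formula: Carbon Stock = Biomass * Carbon Fraction
C = 437.7 t/ha * 0.52
C = 227.6 t C/ha

227.6


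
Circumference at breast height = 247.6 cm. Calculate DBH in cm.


Formula: DBH = C / pi
DBH = 247.6 / pi
pi = 3.14159...
DBH = 78.8 cm

78.8


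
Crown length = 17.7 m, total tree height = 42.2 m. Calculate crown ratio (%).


Formula: Crown Ratio = (Crown Length / Total Height) * 100
CR = (17.7 m / 42.2 m) * 100
CR = 0.4194 * 100 = 41.9%

41.9


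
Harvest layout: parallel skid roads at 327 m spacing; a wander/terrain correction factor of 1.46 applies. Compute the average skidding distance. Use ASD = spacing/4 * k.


Formula: ASD = (spacing / 4) * correction
Uncorrected distance = spacing / 4 = 327 / 4 = 81.75 m
ASD = 81.75 * 1.46 = 119 m

119


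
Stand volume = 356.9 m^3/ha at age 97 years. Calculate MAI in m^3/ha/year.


Formula: MAI = Total Volume / Stand Age
MAI = 356.9 m^3/ha / 97 years
MAI = 3.68 m^3/ha/year

3.68


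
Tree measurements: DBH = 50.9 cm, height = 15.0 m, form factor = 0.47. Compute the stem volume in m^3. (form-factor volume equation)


Formula: V = pi * (DBH/200)^2 * H * ff
Radius = DBH/200 = 50.9/200 = 0.2545 m
Radius^2 = 0.2545^2 = 0.06477025 m^2
V = pi * 0.06477025 * 15.0 * 0.47
V = 1.435 m^3

1.435


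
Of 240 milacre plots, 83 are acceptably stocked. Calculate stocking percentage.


Formula: Stocking % = stocked plots / total plots * 100
Stocking = 83 / 240 * 100
Stocking = 0.3458 * 100 = 34.6%

34.6


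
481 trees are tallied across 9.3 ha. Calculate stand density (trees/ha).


Formula: Stand Density = N_trees / Area_ha
Density = 481 trees / 9.3 ha
Density = 52 trees/ha

52


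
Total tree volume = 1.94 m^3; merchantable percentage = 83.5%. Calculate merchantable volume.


Formula: MV = V_total * (merchantable_pct / 100)
Merchantable fraction = 83.5% / 100 = 0.835
MV = 1.94 m^3 * 0.835 = 1.62 m^3

1.62


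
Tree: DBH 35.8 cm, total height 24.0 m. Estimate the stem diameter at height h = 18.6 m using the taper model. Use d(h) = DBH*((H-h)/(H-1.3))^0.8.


Taper: d(h) = DBH * ((H - h) / (H - 1.3))^0.8
Numerator = H - h = 24.0 - 18.6 = 5.4 m
Denominator = H - 1.3 = 24.0 - 1.3 = 22.7 m
Ratio = 5.4 / 22.7 = 0.23789
d = 35.8 * 0.23789^0.8 = 11.3 cm

11.3
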